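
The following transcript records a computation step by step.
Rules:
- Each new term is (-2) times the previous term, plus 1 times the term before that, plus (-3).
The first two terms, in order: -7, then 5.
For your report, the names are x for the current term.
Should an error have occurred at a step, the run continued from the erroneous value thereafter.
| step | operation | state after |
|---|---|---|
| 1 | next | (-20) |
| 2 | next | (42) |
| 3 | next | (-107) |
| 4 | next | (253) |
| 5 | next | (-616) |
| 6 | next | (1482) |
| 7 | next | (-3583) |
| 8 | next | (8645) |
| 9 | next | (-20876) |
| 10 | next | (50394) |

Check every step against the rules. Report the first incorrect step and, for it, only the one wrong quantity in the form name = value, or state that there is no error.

Recomputing the run from the initial state:
step 1: x = -20
step 2: x = 42
step 3: x = -107
step 4: x = 253
step 5: x = -616
step 6: x = 1482
step 7: x = -3583
step 8: x = 8645
step 9: x = -20876
step 10: x = 50394
This matches the transcript at every step.

no error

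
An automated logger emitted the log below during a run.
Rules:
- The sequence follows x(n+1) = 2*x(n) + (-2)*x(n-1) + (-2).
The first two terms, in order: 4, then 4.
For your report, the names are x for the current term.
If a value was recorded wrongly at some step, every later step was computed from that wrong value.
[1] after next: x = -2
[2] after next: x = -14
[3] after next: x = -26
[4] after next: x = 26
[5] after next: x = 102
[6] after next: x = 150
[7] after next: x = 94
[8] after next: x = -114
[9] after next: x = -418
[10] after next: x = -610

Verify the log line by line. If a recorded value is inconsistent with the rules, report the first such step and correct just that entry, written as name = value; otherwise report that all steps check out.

step 1: x = 2*(4) + (-2)*(4) + (-2) = -2 -> exactly as logged
step 2: x = 2*(-2) + (-2)*(4) + (-2) = -14 -> in agreement
step 3: x = 2*(-14) + (-2)*(-2) + (-2) = -26 -> same as recorded
step 4: x = 2*(-26) + (-2)*(-14) + (-2) = -26 -> the log disagrees here
Step 4 is the first one off; corrected, x = -26.

step 4, x = -26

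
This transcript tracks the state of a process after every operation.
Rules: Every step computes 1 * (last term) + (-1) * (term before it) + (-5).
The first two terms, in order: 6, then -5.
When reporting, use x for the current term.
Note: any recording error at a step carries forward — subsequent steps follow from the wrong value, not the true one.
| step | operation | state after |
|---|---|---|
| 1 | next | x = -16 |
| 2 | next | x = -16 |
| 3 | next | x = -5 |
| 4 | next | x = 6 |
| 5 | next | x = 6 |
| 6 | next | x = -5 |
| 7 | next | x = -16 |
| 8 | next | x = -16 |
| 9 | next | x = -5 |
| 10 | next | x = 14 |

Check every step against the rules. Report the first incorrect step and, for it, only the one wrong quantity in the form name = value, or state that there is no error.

step 10, x = 6

1. x = 1*(-5) + (-1)*(6) + (-5) = -16 (in agreement)
2. x = 1*(-16) + (-1)*(-5) + (-5) = -16 (in agreement)
3. x = 1*(-16) + (-1)*(-16) + (-5) = -5 (matches)
4. x = 1*(-5) + (-1)*(-16) + (-5) = 6 (in agreement)
5. x = 1*(6) + (-1)*(-5) + (-5) = 6 (agrees with the transcript)
6. x = 1*(6) + (-1)*(6) + (-5) = -5 (consistent with the transcript)
7. x = 1*(-5) + (-1)*(6) + (-5) = -16 (matches)
8. x = 1*(-16) + (-1)*(-5) + (-5) = -16 (checks out)
9. x = 1*(-16) + (-1)*(-16) + (-5) = -5 (verified)
10. x = 1*(-5) + (-1)*(-16) + (-5) = 6 (first mismatch against the transcript)
The audit stops at step 10: the recorded entry is wrong and should be x = 6.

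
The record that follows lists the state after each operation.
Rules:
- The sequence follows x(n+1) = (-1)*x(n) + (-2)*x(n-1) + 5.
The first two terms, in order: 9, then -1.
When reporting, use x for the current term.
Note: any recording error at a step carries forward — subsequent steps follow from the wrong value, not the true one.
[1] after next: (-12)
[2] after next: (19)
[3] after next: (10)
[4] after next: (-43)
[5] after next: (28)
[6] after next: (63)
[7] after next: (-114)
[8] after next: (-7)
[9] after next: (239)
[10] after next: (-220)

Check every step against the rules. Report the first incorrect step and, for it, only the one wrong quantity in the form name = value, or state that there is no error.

Step 1: x = -1*(-1) + (-2)*(9) + (5) = -12 — exactly as logged.
Step 2: x = -1*(-12) + (-2)*(-1) + (5) = 19 — checks out.
Step 3: x = -1*(19) + (-2)*(-12) + (5) = 10 — same as recorded.
Step 4: x = -1*(10) + (-2)*(19) + (5) = -43 — matches.
Step 5: x = -1*(-43) + (-2)*(10) + (5) = 28 — same as recorded.
Step 6: x = -1*(28) + (-2)*(-43) + (5) = 63 — in agreement.
Step 7: x = -1*(63) + (-2)*(28) + (5) = -114 — in agreement.
Step 8: x = -1*(-114) + (-2)*(63) + (5) = -7 — agrees with the record.
Step 9: x = -1*(-7) + (-2)*(-114) + (5) = 240 — the record has a different value.
So the first discrepancy is step 9, where the right value is x = 240.

step 9, x = 240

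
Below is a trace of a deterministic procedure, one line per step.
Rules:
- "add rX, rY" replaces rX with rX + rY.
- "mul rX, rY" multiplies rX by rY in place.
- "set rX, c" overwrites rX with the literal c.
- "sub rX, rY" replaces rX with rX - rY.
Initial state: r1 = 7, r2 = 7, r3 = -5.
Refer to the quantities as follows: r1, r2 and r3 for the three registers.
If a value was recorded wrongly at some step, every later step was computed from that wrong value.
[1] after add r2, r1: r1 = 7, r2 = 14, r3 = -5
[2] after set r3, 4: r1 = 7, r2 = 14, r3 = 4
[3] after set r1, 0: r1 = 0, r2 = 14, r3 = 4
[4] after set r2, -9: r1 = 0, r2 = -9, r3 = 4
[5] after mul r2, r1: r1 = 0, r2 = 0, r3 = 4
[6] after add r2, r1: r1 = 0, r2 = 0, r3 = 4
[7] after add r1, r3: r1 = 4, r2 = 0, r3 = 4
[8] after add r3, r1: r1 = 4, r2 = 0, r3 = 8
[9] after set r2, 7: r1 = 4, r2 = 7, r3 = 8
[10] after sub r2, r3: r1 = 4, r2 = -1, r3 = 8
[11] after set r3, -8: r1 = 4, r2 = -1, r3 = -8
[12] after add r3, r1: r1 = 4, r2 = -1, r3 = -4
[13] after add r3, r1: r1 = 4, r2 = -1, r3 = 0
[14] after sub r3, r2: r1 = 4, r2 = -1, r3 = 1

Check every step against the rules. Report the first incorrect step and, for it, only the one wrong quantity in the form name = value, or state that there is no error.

1. r2 = 7 + 7 = 14 (confirmed correct)
2. r3 = 4 (exactly as logged)
3. r1 = 0 (agrees with the trace)
4. r2 = -9 (no discrepancy)
5. r2 = -9 * 0 = 0 (in agreement)
6. r2 = 0 + 0 = 0 (checks out)
7. r1 = 0 + 4 = 4 (in agreement)
8. r3 = 4 + 4 = 8 (same as recorded)
9. r2 = 7 (consistent with the trace)
10. r2 = 7 - 8 = -1 (verified)
11. r3 = -8 (confirmed correct)
12. r3 = -8 + 4 = -4 (consistent with the trace)
13. r3 = -4 + 4 = 0 (confirmed correct)
14. r3 = 0 - -1 = 1 (exactly as logged)
The whole run recomputes cleanly — no discrepancies.

no error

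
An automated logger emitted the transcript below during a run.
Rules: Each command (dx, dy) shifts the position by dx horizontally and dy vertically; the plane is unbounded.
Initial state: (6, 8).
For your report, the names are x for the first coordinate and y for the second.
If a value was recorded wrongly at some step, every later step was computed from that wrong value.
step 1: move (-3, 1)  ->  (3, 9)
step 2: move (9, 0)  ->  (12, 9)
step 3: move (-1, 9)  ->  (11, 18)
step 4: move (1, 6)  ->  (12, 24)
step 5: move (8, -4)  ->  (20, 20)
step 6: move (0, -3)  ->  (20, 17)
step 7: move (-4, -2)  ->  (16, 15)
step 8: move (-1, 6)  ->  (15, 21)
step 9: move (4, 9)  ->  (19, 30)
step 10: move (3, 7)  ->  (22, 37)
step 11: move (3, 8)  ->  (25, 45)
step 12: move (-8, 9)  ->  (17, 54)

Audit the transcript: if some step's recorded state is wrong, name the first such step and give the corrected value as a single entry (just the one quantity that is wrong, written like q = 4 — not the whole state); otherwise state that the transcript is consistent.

no error

1. x = 6 + (-3) = 3, y = 8 + (1) = 9 (verified)
2. x = 3 + (9) = 12, y = 9 + (0) = 9 (confirmed correct)
3. x = 12 + (-1) = 11, y = 9 + (9) = 18 (verified)
4. x = 11 + (1) = 12, y = 18 + (6) = 24 (confirmed correct)
5. x = 12 + (8) = 20, y = 24 + (-4) = 20 (no discrepancy)
6. x = 20 + (0) = 20, y = 20 + (-3) = 17 (confirmed correct)
7. x = 20 + (-4) = 16, y = 17 + (-2) = 15 (matches)
8. x = 16 + (-1) = 15, y = 15 + (6) = 21 (consistent with the transcript)
9. x = 15 + (4) = 19, y = 21 + (9) = 30 (exactly as logged)
10. x = 19 + (3) = 22, y = 30 + (7) = 37 (consistent with the transcript)
11. x = 22 + (3) = 25, y = 37 + (8) = 45 (in agreement)
12. x = 25 + (-8) = 17, y = 45 + (9) = 54 (checks out)
Nothing is out of place; the run is error-free.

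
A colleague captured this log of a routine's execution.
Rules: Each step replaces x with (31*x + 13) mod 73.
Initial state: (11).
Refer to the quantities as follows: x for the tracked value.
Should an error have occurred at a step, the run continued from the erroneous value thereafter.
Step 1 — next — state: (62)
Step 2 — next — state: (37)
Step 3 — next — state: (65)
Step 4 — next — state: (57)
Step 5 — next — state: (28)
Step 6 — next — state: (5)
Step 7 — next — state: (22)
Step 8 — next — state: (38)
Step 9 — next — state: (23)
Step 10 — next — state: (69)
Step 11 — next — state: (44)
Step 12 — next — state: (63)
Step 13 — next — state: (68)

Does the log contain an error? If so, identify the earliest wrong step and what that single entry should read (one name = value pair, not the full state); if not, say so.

step 11, x = 35

Recomputing the run from the initial state:
step 1: x = 62
step 2: x = 37
step 3: x = 65
step 4: x = 57
step 5: x = 28
step 6: x = 5
step 7: x = 22
step 8: x = 38
step 9: x = 23
step 10: x = 69
step 11: x = 35
step 12: x = 3
step 13: x = 33
The first disagreement with the log is at step 11, where the value should be x = 35.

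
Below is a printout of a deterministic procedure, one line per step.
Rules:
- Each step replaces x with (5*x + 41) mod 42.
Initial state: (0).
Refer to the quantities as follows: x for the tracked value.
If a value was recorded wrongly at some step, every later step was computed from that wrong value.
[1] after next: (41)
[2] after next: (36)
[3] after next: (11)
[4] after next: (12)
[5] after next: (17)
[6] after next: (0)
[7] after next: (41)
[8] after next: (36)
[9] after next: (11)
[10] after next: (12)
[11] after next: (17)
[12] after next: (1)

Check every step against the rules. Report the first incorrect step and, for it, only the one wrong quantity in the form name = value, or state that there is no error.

step 1: x = (5*0 + 41) mod 42 = 41 -> verified
step 2: x = (5*41 + 41) mod 42 = 36 -> checks out
step 3: x = (5*36 + 41) mod 42 = 11 -> matches
step 4: x = (5*11 + 41) mod 42 = 12 -> exactly as logged
step 5: x = (5*12 + 41) mod 42 = 17 -> in agreement
step 6: x = (5*17 + 41) mod 42 = 0 -> same as recorded
step 7: x = (5*0 + 41) mod 42 = 41 -> checks out
step 8: x = (5*41 + 41) mod 42 = 36 -> exactly as logged
step 9: x = (5*36 + 41) mod 42 = 11 -> consistent with the printout
step 10: x = (5*11 + 41) mod 42 = 12 -> agrees with the printout
step 11: x = (5*12 + 41) mod 42 = 17 -> checks out
step 12: x = (5*17 + 41) mod 42 = 0 -> the printout has a different value
That makes step 12 the first incorrect line — x = 0 is what it should show.

step 12, x = 0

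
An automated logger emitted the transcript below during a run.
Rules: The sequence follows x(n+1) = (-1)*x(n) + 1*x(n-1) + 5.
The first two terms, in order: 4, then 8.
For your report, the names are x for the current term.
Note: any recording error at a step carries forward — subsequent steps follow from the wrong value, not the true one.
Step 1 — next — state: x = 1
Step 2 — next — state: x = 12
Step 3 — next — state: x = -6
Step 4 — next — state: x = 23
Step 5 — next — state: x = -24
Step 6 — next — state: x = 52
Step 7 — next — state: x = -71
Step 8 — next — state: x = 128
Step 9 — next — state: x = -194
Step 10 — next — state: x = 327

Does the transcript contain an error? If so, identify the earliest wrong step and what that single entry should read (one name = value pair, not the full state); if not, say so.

no error

Recomputing the run from the initial state:
step 1: x = 1
step 2: x = 12
step 3: x = -6
step 4: x = 23
step 5: x = -24
step 6: x = 52
step 7: x = -71
step 8: x = 128
step 9: x = -194
step 10: x = 327
This matches the transcript at every step.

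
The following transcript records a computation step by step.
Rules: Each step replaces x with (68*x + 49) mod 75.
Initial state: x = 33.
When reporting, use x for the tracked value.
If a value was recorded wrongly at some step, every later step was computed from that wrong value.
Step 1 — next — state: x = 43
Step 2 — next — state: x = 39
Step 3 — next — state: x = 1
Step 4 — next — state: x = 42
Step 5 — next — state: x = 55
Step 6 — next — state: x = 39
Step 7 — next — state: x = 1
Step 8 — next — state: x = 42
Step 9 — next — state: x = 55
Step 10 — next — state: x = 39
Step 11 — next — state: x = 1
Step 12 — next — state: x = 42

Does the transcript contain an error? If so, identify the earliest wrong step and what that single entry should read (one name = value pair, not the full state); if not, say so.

1. x = (68*33 + 49) mod 75 = 43 (consistent with the transcript)
2. x = (68*43 + 49) mod 75 = 48 (the recorded entry deviates here)
The audit stops at step 2: the recorded entry is wrong and should be x = 48.

step 2, x = 48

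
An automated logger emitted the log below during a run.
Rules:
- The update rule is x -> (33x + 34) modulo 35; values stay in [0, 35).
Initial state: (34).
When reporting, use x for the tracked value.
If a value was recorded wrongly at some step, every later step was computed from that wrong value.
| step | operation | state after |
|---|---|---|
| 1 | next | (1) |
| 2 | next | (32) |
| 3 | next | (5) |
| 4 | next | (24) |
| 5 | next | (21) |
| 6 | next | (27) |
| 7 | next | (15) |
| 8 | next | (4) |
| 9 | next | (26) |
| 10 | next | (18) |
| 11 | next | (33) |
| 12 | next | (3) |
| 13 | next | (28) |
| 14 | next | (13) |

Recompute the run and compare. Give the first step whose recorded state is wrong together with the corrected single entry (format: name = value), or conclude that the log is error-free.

Step 1: x = (33*34 + 34) mod 35 = 1 — agrees with the log.
Step 2: x = (33*1 + 34) mod 35 = 32 — consistent with the log.
Step 3: x = (33*32 + 34) mod 35 = 5 — exactly as logged.
Step 4: x = (33*5 + 34) mod 35 = 24 — agrees with the log.
Step 5: x = (33*24 + 34) mod 35 = 21 — same as recorded.
Step 6: x = (33*21 + 34) mod 35 = 27 — checks out.
Step 7: x = (33*27 + 34) mod 35 = 15 — checks out.
Step 8: x = (33*15 + 34) mod 35 = 4 — same as recorded.
Step 9: x = (33*4 + 34) mod 35 = 26 — verified.
Step 10: x = (33*26 + 34) mod 35 = 17 — not what was recorded.
So the first discrepancy is step 10, where the right value is x = 17.

step 10, x = 17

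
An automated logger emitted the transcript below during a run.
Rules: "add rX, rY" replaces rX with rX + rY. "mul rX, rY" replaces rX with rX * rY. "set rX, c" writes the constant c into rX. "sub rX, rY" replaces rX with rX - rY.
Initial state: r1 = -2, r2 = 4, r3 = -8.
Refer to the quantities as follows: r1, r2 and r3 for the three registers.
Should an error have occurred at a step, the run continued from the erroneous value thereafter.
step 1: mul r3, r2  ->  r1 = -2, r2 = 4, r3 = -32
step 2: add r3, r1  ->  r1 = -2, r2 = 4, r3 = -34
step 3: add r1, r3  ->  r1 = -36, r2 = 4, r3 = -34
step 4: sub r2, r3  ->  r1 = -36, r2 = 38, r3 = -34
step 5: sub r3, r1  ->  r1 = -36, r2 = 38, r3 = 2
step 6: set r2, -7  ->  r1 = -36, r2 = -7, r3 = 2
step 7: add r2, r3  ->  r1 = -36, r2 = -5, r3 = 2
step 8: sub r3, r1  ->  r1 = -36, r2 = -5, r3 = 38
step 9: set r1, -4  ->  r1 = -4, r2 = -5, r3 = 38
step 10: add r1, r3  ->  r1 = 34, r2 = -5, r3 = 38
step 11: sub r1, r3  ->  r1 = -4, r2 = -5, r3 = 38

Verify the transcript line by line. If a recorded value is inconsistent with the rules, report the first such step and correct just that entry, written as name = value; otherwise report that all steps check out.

no error

Recomputing the run from the initial state:
step 1: r1 = -2, r2 = 4, r3 = -32
step 2: r1 = -2, r2 = 4, r3 = -34
step 3: r1 = -36, r2 = 4, r3 = -34
step 4: r1 = -36, r2 = 38, r3 = -34
step 5: r1 = -36, r2 = 38, r3 = 2
step 6: r1 = -36, r2 = -7, r3 = 2
step 7: r1 = -36, r2 = -5, r3 = 2
step 8: r1 = -36, r2 = -5, r3 = 38
step 9: r1 = -4, r2 = -5, r3 = 38
step 10: r1 = 34, r2 = -5, r3 = 38
step 11: r1 = -4, r2 = -5, r3 = 38
This matches the transcript at every step.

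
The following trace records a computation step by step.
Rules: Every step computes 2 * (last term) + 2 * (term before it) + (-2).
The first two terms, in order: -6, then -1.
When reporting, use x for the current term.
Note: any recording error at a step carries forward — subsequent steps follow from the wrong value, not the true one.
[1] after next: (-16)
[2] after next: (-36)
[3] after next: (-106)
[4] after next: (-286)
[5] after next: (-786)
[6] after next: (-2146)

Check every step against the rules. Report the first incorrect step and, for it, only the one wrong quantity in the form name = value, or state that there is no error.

no error

Recomputing the run from the initial state:
step 1: x = -16
step 2: x = -36
step 3: x = -106
step 4: x = -286
step 5: x = -786
step 6: x = -2146
This matches the trace at every step.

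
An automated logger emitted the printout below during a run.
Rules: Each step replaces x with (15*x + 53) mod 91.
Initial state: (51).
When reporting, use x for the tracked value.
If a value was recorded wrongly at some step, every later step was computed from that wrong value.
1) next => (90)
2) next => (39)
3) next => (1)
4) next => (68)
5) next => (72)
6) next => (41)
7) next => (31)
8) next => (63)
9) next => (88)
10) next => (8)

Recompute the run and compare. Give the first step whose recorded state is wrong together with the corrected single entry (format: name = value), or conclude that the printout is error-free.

Step 1: x = (15*51 + 53) mod 91 = 90 — checks out.
Step 2: x = (15*90 + 53) mod 91 = 38 — first mismatch against the printout.
That makes step 2 the first incorrect line — x = 38 is what it should show.

step 2, x = 38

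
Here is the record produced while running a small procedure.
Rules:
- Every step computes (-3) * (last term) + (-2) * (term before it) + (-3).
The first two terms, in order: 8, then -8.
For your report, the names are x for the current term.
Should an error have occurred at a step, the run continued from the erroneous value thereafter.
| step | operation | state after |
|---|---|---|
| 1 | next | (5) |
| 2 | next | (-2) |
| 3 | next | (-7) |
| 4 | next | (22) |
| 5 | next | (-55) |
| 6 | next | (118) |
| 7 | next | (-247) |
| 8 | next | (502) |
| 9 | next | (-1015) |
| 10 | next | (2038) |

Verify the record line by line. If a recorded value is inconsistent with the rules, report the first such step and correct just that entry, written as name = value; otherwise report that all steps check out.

no error

Recomputing the run from the initial state:
step 1: x = 5
step 2: x = -2
step 3: x = -7
step 4: x = 22
step 5: x = -55
step 6: x = 118
step 7: x = -247
step 8: x = 502
step 9: x = -1015
step 10: x = 2038
This matches the record at every step.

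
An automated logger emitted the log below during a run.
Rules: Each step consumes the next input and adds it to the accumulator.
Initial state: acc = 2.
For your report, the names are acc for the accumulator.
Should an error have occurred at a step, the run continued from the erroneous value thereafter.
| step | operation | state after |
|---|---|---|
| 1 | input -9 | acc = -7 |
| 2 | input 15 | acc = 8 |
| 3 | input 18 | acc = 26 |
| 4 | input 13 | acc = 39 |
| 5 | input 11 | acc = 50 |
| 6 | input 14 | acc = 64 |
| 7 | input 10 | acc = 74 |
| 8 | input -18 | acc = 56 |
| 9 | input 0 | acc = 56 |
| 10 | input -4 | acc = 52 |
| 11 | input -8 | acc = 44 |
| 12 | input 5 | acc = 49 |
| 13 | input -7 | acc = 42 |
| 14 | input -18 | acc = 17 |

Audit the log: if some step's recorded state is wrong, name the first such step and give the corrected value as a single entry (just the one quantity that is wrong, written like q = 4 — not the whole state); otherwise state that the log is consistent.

1. acc = 2 + -9 = -7 (checks out)
2. acc = -7 + 15 = 8 (exactly as logged)
3. acc = 8 + 18 = 26 (no discrepancy)
4. acc = 26 + 13 = 39 (matches)
5. acc = 39 + 11 = 50 (confirmed correct)
6. acc = 50 + 14 = 64 (matches)
7. acc = 64 + 10 = 74 (same as recorded)
8. acc = 74 + -18 = 56 (consistent with the log)
9. acc = 56 + 0 = 56 (checks out)
10. acc = 56 + -4 = 52 (checks out)
11. acc = 52 + -8 = 44 (matches)
12. acc = 44 + 5 = 49 (matches)
13. acc = 49 + -7 = 42 (checks out)
14. acc = 42 + -18 = 24 (the recorded entry deviates here)
First incorrect step: 14; the correct value is acc = 24.

step 14, acc = 24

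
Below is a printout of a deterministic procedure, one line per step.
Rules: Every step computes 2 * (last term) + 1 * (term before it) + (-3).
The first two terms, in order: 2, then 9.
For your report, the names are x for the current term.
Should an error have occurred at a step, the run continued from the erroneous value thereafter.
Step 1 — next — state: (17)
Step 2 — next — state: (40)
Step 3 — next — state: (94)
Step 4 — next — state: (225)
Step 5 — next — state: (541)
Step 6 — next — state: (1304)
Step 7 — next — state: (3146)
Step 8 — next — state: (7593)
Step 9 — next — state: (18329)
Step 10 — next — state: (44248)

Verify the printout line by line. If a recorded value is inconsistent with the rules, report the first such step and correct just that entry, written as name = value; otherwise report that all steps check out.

no error

1. x = 2*(9) + (1)*(2) + (-3) = 17 (checks out)
2. x = 2*(17) + (1)*(9) + (-3) = 40 (exactly as logged)
3. x = 2*(40) + (1)*(17) + (-3) = 94 (confirmed correct)
4. x = 2*(94) + (1)*(40) + (-3) = 225 (agrees with the printout)
5. x = 2*(225) + (1)*(94) + (-3) = 541 (in agreement)
6. x = 2*(541) + (1)*(225) + (-3) = 1304 (matches)
7. x = 2*(1304) + (1)*(541) + (-3) = 3146 (confirmed correct)
8. x = 2*(3146) + (1)*(1304) + (-3) = 7593 (exactly as logged)
9. x = 2*(7593) + (1)*(3146) + (-3) = 18329 (matches)
10. x = 2*(18329) + (1)*(7593) + (-3) = 44248 (same as recorded)
The recomputation confirms every line.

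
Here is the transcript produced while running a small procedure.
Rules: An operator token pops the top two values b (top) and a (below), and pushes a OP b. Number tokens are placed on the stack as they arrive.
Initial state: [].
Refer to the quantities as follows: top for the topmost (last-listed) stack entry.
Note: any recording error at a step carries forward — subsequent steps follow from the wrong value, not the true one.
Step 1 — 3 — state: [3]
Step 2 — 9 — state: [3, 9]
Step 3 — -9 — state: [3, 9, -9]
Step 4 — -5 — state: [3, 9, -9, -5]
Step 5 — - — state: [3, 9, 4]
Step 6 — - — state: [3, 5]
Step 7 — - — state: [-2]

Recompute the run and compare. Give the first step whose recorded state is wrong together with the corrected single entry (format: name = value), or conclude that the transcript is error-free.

Step 1: push 3: top = 3 — confirmed correct.
Step 2: push 9: top = 9 — agrees with the transcript.
Step 3: push -9: top = -9 — consistent with the transcript.
Step 4: push -5: top = -5 — exactly as logged.
Step 5: -9 - -5 = -4 — the entry is off here.
First deviation found at step 5; the corrected entry is top = -4.

step 5, top = -4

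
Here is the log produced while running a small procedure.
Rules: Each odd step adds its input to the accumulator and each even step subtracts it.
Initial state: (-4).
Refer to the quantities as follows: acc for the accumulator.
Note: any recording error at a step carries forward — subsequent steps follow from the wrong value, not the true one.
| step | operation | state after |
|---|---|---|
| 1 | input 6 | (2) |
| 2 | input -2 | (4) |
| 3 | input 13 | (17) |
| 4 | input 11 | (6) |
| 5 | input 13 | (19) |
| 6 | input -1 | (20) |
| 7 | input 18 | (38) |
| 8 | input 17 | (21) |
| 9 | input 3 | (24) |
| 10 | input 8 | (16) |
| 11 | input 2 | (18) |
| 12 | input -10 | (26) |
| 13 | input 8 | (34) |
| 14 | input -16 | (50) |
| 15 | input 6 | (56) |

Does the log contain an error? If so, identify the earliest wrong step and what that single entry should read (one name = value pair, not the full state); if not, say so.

Recomputing the run from the initial state:
step 1: acc = 2
step 2: acc = 4
step 3: acc = 17
step 4: acc = 6
step 5: acc = 19
step 6: acc = 20
step 7: acc = 38
step 8: acc = 21
step 9: acc = 24
step 10: acc = 16
step 11: acc = 18
step 12: acc = 28
step 13: acc = 36
step 14: acc = 52
step 15: acc = 58
The first disagreement with the log is at step 12, where the value should be acc = 28.

step 12, acc = 28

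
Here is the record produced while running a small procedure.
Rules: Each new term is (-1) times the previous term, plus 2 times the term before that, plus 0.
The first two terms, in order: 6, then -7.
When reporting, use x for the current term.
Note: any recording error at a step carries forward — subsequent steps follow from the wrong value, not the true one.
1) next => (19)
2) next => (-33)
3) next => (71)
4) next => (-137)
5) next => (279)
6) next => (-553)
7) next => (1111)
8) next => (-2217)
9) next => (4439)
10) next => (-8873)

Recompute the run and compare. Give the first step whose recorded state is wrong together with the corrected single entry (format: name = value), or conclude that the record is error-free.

no error

Recomputing the run from the initial state:
step 1: x = 19
step 2: x = -33
step 3: x = 71
step 4: x = -137
step 5: x = 279
step 6: x = -553
step 7: x = 1111
step 8: x = -2217
step 9: x = 4439
step 10: x = -8873
This matches the record at every step.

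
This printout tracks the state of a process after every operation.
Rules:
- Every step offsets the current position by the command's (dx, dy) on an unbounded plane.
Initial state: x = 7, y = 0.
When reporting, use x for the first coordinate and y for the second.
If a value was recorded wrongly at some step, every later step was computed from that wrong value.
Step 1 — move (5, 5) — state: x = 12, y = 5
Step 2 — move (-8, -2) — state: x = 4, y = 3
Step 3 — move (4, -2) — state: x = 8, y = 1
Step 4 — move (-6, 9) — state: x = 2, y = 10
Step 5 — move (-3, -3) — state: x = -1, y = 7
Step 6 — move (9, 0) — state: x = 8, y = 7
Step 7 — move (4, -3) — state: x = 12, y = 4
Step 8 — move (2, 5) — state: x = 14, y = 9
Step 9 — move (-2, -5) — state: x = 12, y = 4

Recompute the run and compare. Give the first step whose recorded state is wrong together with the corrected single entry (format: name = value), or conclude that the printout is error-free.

Recomputing the run from the initial state:
step 1: x = 12, y = 5
step 2: x = 4, y = 3
step 3: x = 8, y = 1
step 4: x = 2, y = 10
step 5: x = -1, y = 7
step 6: x = 8, y = 7
step 7: x = 12, y = 4
step 8: x = 14, y = 9
step 9: x = 12, y = 4
This matches the printout at every step.

no error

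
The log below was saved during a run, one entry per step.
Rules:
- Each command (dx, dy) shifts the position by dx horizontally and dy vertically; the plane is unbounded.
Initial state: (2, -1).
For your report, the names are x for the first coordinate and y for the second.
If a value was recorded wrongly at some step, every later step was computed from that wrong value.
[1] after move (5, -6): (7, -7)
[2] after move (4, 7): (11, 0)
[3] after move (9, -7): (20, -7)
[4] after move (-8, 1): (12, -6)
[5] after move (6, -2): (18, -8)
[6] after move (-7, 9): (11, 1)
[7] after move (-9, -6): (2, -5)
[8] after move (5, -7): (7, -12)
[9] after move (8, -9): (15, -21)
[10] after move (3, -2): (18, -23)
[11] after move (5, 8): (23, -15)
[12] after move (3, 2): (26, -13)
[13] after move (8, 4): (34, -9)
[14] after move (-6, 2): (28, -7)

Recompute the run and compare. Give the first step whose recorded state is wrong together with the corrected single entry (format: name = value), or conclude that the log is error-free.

no error

1. x = 2 + (5) = 7, y = -1 + (-6) = -7 (agrees with the log)
2. x = 7 + (4) = 11, y = -7 + (7) = 0 (no discrepancy)
3. x = 11 + (9) = 20, y = 0 + (-7) = -7 (confirmed correct)
4. x = 20 + (-8) = 12, y = -7 + (1) = -6 (no discrepancy)
5. x = 12 + (6) = 18, y = -6 + (-2) = -8 (in agreement)
6. x = 18 + (-7) = 11, y = -8 + (9) = 1 (matches)
7. x = 11 + (-9) = 2, y = 1 + (-6) = -5 (checks out)
8. x = 2 + (5) = 7, y = -5 + (-7) = -12 (in agreement)
9. x = 7 + (8) = 15, y = -12 + (-9) = -21 (no discrepancy)
10. x = 15 + (3) = 18, y = -21 + (-2) = -23 (agrees with the log)
11. x = 18 + (5) = 23, y = -23 + (8) = -15 (exactly as logged)
12. x = 23 + (3) = 26, y = -15 + (2) = -13 (in agreement)
13. x = 26 + (8) = 34, y = -13 + (4) = -9 (matches)
14. x = 34 + (-6) = 28, y = -9 + (2) = -7 (consistent with the log)
Each recorded entry agrees with the recomputation.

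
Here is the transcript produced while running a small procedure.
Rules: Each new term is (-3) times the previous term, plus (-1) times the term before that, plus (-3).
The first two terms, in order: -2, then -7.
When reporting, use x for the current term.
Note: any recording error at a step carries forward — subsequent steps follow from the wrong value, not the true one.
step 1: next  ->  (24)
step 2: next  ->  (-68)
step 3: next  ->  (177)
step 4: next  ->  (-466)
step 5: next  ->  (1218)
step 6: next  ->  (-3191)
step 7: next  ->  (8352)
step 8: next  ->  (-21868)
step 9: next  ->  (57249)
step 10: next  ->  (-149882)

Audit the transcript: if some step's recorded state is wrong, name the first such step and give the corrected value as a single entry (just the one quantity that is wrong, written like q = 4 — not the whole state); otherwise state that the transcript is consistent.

step 1, x = 20

Step 1: x = -3*(-7) + (-1)*(-2) + (-3) = 20 — the entry is off here.
Step 1 is the first one off; corrected, x = 20.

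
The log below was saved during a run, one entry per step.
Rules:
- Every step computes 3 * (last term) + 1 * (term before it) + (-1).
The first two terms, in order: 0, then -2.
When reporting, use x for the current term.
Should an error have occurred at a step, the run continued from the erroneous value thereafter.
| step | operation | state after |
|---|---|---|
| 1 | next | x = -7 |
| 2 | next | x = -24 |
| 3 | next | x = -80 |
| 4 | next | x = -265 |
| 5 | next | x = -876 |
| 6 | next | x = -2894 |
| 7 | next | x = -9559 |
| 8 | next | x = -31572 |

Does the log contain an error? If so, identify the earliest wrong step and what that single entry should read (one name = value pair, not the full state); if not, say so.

step 1: x = 3*(-2) + (1)*(0) + (-1) = -7 -> verified
step 2: x = 3*(-7) + (1)*(-2) + (-1) = -24 -> exactly as logged
step 3: x = 3*(-24) + (1)*(-7) + (-1) = -80 -> confirmed correct
step 4: x = 3*(-80) + (1)*(-24) + (-1) = -265 -> same as recorded
step 5: x = 3*(-265) + (1)*(-80) + (-1) = -876 -> matches
step 6: x = 3*(-876) + (1)*(-265) + (-1) = -2894 -> agrees with the log
step 7: x = 3*(-2894) + (1)*(-876) + (-1) = -9559 -> in agreement
step 8: x = 3*(-9559) + (1)*(-2894) + (-1) = -31572 -> same as recorded
All entries verified; no error found.

no error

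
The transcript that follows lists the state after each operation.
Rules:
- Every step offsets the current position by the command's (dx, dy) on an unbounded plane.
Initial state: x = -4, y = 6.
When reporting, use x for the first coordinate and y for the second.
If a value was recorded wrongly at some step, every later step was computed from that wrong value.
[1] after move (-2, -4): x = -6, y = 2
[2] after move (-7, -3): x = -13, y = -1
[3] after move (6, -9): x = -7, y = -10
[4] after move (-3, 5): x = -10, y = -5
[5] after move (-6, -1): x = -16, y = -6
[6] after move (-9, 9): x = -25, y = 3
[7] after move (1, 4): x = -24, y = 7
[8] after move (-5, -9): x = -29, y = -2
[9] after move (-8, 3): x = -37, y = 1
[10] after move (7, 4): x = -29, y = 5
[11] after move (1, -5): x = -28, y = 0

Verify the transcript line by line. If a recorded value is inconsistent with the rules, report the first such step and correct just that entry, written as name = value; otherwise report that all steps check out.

Recomputing the run from the initial state:
step 1: x = -6, y = 2
step 2: x = -13, y = -1
step 3: x = -7, y = -10
step 4: x = -10, y = -5
step 5: x = -16, y = -6
step 6: x = -25, y = 3
step 7: x = -24, y = 7
step 8: x = -29, y = -2
step 9: x = -37, y = 1
step 10: x = -30, y = 5
step 11: x = -29, y = 0
The first disagreement with the transcript is at step 10, where the value should be x = -30.

step 10, x = -30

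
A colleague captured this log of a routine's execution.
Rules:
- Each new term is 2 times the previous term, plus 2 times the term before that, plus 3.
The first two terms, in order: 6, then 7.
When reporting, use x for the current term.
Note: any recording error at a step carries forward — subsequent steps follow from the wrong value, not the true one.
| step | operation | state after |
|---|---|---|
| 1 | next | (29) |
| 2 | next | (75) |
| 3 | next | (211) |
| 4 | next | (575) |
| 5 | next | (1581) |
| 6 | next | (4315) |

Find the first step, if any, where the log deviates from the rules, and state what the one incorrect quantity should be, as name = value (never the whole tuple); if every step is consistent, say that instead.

step 5, x = 1575

Recomputing the run from the initial state:
step 1: x = 29
step 2: x = 75
step 3: x = 211
step 4: x = 575
step 5: x = 1575
step 6: x = 4303
The first disagreement with the log is at step 5, where the value should be x = 1575.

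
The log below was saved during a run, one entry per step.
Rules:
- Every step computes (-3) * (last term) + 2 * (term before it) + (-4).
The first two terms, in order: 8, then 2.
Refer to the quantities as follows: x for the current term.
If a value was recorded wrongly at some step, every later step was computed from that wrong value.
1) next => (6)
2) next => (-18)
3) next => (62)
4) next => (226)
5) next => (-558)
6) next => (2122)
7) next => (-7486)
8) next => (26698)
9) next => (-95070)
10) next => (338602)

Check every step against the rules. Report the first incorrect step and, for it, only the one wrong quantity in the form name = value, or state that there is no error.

Step 1: x = -3*(2) + (2)*(8) + (-4) = 6 — checks out.
Step 2: x = -3*(6) + (2)*(2) + (-4) = -18 — consistent with the log.
Step 3: x = -3*(-18) + (2)*(6) + (-4) = 62 — no discrepancy.
Step 4: x = -3*(62) + (2)*(-18) + (-4) = -226 — the log disagrees here.
The earliest wrong entry is at step 4: it should read x = -226.

step 4, x = -226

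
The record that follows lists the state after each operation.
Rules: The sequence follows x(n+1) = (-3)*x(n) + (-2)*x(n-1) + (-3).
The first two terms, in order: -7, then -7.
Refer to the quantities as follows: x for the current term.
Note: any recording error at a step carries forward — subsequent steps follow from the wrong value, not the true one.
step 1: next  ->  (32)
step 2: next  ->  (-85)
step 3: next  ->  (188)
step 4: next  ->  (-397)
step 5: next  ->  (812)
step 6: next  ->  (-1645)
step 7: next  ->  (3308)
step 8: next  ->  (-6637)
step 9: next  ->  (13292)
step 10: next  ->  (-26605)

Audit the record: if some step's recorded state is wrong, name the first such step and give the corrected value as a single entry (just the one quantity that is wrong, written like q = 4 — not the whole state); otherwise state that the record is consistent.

Recomputing the run from the initial state:
step 1: x = 32
step 2: x = -85
step 3: x = 188
step 4: x = -397
step 5: x = 812
step 6: x = -1645
step 7: x = 3308
step 8: x = -6637
step 9: x = 13292
step 10: x = -26605
This matches the record at every step.

no error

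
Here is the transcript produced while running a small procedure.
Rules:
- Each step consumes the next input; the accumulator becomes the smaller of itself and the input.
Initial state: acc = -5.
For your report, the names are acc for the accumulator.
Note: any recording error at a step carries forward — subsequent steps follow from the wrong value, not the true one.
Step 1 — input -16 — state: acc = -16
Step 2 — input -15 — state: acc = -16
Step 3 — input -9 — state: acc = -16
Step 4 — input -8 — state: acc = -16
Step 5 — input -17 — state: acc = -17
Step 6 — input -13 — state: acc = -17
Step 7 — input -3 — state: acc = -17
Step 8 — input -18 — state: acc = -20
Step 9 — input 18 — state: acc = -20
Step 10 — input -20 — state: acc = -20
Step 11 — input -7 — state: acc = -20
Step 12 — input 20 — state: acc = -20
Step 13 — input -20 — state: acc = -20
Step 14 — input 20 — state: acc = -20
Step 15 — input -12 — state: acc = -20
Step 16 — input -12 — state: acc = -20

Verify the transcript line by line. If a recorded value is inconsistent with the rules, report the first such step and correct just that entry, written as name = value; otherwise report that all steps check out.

Recomputing the run from the initial state:
step 1: acc = -16
step 2: acc = -16
step 3: acc = -16
step 4: acc = -16
step 5: acc = -17
step 6: acc = -17
step 7: acc = -17
step 8: acc = -18
step 9: acc = -18
step 10: acc = -20
step 11: acc = -20
step 12: acc = -20
step 13: acc = -20
step 14: acc = -20
step 15: acc = -20
step 16: acc = -20
The first disagreement with the transcript is at step 8, where the value should be acc = -18.

step 8, acc = -18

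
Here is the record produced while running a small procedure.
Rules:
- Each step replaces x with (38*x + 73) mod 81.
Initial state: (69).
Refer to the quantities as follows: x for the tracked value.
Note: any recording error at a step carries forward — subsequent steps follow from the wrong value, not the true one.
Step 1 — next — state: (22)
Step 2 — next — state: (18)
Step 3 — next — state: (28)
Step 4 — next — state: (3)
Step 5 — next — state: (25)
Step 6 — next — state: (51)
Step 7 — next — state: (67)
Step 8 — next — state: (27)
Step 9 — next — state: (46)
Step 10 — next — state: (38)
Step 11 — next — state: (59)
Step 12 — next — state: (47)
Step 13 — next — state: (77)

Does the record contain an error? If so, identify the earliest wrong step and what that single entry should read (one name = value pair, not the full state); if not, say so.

step 10, x = 39

Recomputing the run from the initial state:
step 1: x = 22
step 2: x = 18
step 3: x = 28
step 4: x = 3
step 5: x = 25
step 6: x = 51
step 7: x = 67
step 8: x = 27
step 9: x = 46
step 10: x = 39
step 11: x = 16
step 12: x = 33
step 13: x = 31
The first disagreement with the record is at step 10, where the value should be x = 39.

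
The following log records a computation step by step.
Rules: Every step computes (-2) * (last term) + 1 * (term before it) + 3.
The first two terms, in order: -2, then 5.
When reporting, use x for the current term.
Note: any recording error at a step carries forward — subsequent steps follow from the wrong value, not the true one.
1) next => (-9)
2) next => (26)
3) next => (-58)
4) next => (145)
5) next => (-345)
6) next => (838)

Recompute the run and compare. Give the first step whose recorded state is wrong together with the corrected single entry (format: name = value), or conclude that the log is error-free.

no error

step 1: x = -2*(5) + (1)*(-2) + (3) = -9 -> consistent with the log
step 2: x = -2*(-9) + (1)*(5) + (3) = 26 -> consistent with the log
step 3: x = -2*(26) + (1)*(-9) + (3) = -58 -> in agreement
step 4: x = -2*(-58) + (1)*(26) + (3) = 145 -> no discrepancy
step 5: x = -2*(145) + (1)*(-58) + (3) = -345 -> consistent with the log
step 6: x = -2*(-345) + (1)*(145) + (3) = 838 -> verified
All entries verified; no error found.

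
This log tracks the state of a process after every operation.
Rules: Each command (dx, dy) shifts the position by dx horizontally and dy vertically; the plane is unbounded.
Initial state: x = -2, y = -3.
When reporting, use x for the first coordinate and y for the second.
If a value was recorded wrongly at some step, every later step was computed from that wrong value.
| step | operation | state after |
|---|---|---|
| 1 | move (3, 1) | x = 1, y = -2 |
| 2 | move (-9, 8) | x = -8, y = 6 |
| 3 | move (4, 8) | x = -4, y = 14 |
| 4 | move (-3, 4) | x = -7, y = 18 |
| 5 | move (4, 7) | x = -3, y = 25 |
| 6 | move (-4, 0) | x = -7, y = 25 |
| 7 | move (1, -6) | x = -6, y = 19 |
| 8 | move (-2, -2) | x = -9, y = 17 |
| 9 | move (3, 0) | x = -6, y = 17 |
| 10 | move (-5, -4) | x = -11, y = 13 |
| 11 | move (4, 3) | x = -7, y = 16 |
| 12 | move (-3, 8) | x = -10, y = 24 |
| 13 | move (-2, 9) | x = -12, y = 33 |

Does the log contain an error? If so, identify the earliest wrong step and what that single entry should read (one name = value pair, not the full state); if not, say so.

step 8, x = -8

step 1: x = -2 + (3) = 1, y = -3 + (1) = -2 -> exactly as logged
step 2: x = 1 + (-9) = -8, y = -2 + (8) = 6 -> matches
step 3: x = -8 + (4) = -4, y = 6 + (8) = 14 -> verified
step 4: x = -4 + (-3) = -7, y = 14 + (4) = 18 -> exactly as logged
step 5: x = -7 + (4) = -3, y = 18 + (7) = 25 -> matches
step 6: x = -3 + (-4) = -7, y = 25 + (0) = 25 -> no discrepancy
step 7: x = -7 + (1) = -6, y = 25 + (-6) = 19 -> exactly as logged
step 8: x = -6 + (-2) = -8, y = 19 + (-2) = 17 -> this is not what the log shows
So the first discrepancy is step 8, where the right value is x = -8.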